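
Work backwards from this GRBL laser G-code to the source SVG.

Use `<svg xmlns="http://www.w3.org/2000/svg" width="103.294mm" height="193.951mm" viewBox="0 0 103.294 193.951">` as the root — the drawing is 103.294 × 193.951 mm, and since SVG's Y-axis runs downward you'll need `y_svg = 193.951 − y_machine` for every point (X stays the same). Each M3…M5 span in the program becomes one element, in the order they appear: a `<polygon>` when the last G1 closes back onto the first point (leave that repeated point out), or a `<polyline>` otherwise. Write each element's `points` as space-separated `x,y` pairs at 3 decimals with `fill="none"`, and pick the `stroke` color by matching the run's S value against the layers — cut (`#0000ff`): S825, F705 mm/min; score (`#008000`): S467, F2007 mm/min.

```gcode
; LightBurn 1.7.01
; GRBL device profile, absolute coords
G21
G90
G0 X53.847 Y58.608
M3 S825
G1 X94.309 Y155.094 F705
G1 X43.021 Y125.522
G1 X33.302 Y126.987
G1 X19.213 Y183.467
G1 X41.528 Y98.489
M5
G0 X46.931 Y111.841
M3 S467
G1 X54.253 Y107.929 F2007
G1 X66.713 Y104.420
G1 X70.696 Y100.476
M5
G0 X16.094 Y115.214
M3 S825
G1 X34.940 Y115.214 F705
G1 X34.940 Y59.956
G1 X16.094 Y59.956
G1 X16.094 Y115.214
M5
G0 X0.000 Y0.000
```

y_svg = 193.951 − y_m.

[1] S825→`#0000ff` (cut); open run; points: 53.847,135.343 94.309,38.857 43.021,68.429 33.302,66.964 19.213,10.484 41.528,95.462

[2] S467→`#008000` (score); open run; points: 46.931,82.110 54.253,86.022 66.713,89.531 70.696,93.475

[3] S825→`#0000ff` (cut); closed run; points: 16.094,78.737 34.940,78.737 34.940,133.995 16.094,133.995

<svg xmlns="http://www.w3.org/2000/svg" width="103.294mm" height="193.951mm" viewBox="0 0 103.294 193.951">
  <polyline points="53.847,135.343 94.309,38.857 43.021,68.429 33.302,66.964 19.213,10.484 41.528,95.462" fill="none" stroke="#0000ff"/>
  <polyline points="46.931,82.110 54.253,86.022 66.713,89.531 70.696,93.475" fill="none" stroke="#008000"/>
  <polygon points="16.094,78.737 34.940,78.737 34.940,133.995 16.094,133.995" fill="none" stroke="#0000ff"/>
</svg>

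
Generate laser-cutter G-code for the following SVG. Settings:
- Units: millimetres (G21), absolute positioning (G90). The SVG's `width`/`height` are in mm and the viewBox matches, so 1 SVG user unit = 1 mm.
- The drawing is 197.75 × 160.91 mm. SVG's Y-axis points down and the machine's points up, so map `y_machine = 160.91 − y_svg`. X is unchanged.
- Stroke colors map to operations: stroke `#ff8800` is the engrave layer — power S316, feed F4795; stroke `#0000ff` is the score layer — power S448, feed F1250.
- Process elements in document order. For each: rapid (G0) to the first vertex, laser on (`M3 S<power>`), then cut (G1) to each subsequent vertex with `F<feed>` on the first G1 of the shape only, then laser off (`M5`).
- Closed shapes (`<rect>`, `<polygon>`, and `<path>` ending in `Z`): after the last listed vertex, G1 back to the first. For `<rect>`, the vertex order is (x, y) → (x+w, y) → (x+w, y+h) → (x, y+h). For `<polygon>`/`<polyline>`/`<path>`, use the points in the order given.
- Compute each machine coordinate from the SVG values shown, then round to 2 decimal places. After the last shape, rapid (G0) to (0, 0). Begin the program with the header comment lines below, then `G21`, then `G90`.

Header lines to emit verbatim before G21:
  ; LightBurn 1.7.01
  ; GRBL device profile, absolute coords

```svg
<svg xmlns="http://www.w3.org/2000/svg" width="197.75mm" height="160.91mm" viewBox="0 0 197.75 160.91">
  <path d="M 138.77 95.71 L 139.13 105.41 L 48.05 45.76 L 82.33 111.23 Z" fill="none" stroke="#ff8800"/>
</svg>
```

Since the viewBox matches the mm dimensions, user units are millimetres directly. The only transform is the Y-flip y_m = 160.91 − y_svg.

Shape 1 is a closed polygon drawn with `<path>`. Its stroke #ff8800 means engrave at S316, F4795. After flipping Y the toolpath is (138.77,65.20) → (139.13,55.50) → (48.05,115.15) → (82.33,49.68) → (138.77,65.20), returning to the start.

; LightBurn 1.7.01
; GRBL device profile, absolute coords
G21
G90
G0 X138.77 Y65.20
M3 S316
G1 X139.13 Y55.50 F4795
G1 X48.05 Y115.15
G1 X82.33 Y49.68
G1 X138.77 Y65.20
M5
G0 X0.00 Y0.00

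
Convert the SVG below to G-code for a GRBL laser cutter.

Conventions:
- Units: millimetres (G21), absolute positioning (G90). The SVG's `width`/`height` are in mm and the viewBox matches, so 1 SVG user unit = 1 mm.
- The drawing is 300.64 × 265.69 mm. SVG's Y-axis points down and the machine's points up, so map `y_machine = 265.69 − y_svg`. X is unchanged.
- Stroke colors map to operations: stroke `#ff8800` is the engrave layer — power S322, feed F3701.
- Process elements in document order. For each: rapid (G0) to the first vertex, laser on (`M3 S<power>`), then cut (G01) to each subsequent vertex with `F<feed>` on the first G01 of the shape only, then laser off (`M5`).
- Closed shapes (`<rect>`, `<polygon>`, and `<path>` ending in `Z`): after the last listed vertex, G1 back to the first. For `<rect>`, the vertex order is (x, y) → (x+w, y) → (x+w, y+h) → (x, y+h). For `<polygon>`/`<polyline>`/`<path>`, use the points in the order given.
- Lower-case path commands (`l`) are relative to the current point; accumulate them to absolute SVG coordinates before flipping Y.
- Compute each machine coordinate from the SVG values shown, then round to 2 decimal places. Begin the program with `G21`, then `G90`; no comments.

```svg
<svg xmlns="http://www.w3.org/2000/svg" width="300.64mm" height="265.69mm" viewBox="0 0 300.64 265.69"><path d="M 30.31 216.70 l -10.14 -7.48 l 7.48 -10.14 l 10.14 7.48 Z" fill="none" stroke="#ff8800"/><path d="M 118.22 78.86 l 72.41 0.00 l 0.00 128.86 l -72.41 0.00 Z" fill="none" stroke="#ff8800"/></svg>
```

G21
G90
G0 X30.31 Y48.99
M3 S322
G01 X20.17 Y56.47 F3701
G01 X27.65 Y66.61
G01 X37.79 Y59.13
G01 X30.31 Y48.99
M5
G0 X118.22 Y186.83
M3 S322
G01 X190.63 Y186.83 F3701
G01 X190.63 Y57.97
G01 X118.22 Y57.97
G01 X118.22 Y186.83
M5

viewBox `0 0 300.64 265.69` with mm width/height → 1 unit = 1 mm. Flip: y_m = 265.69 − y_svg.

**Shape 1** — `<path>` regular polygon, stroke `#ff8800` → engrave (S322, F3701). Machine vertices: (30.31,48.99) → (20.17,56.47) → (27.65,66.61) → (37.79,59.13) → (30.31,48.99). Closed: final G1 returns to the first vertex.

**Shape 2** — `<path>` rectangle, stroke `#ff8800` → engrave (S322, F3701). Machine vertices: (118.22,186.83) → (190.63,186.83) → (190.63,57.97) → (118.22,57.97) → (118.22,186.83). Closed: final G1 returns to the first vertex.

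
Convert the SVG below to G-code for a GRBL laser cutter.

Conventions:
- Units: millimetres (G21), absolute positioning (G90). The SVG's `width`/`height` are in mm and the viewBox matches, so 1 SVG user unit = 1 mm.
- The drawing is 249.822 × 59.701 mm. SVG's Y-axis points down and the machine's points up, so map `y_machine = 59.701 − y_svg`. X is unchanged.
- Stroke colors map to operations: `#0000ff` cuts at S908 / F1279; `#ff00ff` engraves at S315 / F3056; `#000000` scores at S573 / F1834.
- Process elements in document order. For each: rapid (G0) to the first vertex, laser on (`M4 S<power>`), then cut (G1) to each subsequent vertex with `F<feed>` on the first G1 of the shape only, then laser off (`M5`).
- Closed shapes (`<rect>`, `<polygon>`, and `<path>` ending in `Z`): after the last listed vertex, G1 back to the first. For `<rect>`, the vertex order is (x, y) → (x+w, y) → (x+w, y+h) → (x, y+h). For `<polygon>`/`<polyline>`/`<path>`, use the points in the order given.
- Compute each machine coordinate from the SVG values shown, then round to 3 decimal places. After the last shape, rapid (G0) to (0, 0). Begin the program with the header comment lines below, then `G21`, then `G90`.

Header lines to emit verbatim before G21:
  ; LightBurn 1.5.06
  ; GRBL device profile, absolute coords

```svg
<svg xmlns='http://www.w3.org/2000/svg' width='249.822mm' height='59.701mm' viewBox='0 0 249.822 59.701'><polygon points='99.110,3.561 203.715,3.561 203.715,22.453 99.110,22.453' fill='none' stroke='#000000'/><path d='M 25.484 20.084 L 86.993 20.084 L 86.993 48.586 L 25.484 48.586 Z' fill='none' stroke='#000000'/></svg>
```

1 u = 1 mm; y_m = 59.701 − y.

[1] `<polygon>` rectangle, #000000→score S573 F1834: (99.110,56.140) → (203.715,56.140) → (203.715,37.248) → (99.110,37.248) → (99.110,56.140) (closed)

[2] `<path>` rectangle, #000000→score S573 F1834: (25.484,39.617) → (86.993,39.617) → (86.993,11.115) → (25.484,11.115) → (25.484,39.617) (closed)

; LightBurn 1.5.06
; GRBL device profile, absolute coords
G21
G90
G0 X99.110 Y56.140
M4 S573
G1 X203.715 Y56.140 F1834
G1 X203.715 Y37.248
G1 X99.110 Y37.248
G1 X99.110 Y56.140
M5
G0 X25.484 Y39.617
M4 S573
G1 X86.993 Y39.617 F1834
G1 X86.993 Y11.115
G1 X25.484 Y11.115
G1 X25.484 Y39.617
M5
G0 X0.000 Y0.000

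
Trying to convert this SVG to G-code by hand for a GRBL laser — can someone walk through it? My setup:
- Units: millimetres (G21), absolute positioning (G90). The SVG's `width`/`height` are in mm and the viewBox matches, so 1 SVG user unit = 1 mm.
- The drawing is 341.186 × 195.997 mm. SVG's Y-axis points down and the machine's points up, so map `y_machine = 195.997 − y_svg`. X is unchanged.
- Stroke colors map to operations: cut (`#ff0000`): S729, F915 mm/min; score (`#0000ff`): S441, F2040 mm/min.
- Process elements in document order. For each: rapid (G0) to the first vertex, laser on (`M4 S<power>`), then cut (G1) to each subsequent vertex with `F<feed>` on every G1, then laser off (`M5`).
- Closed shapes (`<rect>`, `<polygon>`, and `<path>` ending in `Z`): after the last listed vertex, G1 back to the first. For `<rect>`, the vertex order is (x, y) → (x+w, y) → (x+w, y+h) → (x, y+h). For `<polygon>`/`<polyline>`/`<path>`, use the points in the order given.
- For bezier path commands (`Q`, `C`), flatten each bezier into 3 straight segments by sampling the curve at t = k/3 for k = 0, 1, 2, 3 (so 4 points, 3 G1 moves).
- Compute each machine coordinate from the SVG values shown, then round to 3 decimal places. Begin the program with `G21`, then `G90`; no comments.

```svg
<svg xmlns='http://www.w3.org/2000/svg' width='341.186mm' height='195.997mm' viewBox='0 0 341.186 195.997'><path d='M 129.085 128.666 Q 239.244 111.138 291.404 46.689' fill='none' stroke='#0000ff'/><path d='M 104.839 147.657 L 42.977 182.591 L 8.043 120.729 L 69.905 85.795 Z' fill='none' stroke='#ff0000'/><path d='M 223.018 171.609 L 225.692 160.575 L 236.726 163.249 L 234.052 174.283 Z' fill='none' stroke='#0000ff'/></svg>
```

Since the viewBox matches the mm dimensions, user units are millimetres directly. The only transform is the Y-flip y_m = 195.997 − y_svg.

Shape 1 is a quadratic bezier drawn with `<path>`. Its stroke #0000ff means score at S441, F2040. After flipping Y the toolpath is (129.085,67.331) → (196.080,84.230) → (250.186,111.555) → (291.404,149.308).

Shape 2 is a regular polygon drawn with `<path>`. Its stroke #ff0000 means cut at S729, F915. After flipping Y the toolpath is (104.839,48.340) → (42.977,13.406) → (8.043,75.268) → (69.905,110.202) → (104.839,48.340), returning to the start.

Shape 3 is a regular polygon drawn with `<path>`. Its stroke #0000ff means score at S441, F2040. After flipping Y the toolpath is (223.018,24.388) → (225.692,35.422) → (236.726,32.748) → (234.052,21.714) → (223.018,24.388), returning to the start.

G21
G90
G0 X129.085 Y67.331
M4 S441
G1 X196.080 Y84.230 F2040
G1 X250.186 Y111.555 F2040
G1 X291.404 Y149.308 F2040
M5
G0 X104.839 Y48.340
M4 S729
G1 X42.977 Y13.406 F915
G1 X8.043 Y75.268 F915
G1 X69.905 Y110.202 F915
G1 X104.839 Y48.340 F915
M5
G0 X223.018 Y24.388
M4 S441
G1 X225.692 Y35.422 F2040
G1 X236.726 Y32.748 F2040
G1 X234.052 Y21.714 F2040
G1 X223.018 Y24.388 F2040
M5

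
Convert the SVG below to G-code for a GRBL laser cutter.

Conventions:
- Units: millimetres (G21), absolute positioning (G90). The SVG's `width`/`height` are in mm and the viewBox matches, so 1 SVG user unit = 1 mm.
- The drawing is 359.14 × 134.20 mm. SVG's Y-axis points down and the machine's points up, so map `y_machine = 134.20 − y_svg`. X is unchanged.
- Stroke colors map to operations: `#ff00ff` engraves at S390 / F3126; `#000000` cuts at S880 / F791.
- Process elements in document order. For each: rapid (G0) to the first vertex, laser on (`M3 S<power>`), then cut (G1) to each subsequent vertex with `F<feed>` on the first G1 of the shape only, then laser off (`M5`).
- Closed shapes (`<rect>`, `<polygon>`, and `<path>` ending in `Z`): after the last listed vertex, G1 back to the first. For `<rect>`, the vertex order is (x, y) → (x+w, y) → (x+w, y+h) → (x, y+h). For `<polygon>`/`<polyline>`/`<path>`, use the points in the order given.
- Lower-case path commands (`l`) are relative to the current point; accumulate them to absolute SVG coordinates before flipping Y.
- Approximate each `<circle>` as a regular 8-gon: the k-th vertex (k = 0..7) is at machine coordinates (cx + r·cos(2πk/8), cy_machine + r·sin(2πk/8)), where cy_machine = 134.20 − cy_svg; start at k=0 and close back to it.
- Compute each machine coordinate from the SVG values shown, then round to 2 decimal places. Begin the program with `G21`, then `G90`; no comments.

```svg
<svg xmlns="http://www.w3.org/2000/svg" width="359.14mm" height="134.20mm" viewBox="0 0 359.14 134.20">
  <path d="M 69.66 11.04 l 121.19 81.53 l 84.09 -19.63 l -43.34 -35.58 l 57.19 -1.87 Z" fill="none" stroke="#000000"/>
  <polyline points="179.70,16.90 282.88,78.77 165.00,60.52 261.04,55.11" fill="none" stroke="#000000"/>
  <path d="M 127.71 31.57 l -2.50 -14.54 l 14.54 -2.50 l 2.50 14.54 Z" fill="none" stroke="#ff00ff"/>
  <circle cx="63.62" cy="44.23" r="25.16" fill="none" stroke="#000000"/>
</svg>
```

G21
G90
G0 X69.66 Y123.16
M3 S880
G1 X190.85 Y41.63 F791
G1 X274.94 Y61.26
G1 X231.60 Y96.84
G1 X288.79 Y98.71
G1 X69.66 Y123.16
M5
G0 X179.70 Y117.30
M3 S880
G1 X282.88 Y55.43 F791
G1 X165.00 Y73.68
G1 X261.04 Y79.09
M5
G0 X127.71 Y102.63
M3 S390
G1 X125.21 Y117.17 F3126
G1 X139.75 Y119.67
G1 X142.25 Y105.13
G1 X127.71 Y102.63
M5
G0 X88.78 Y89.97
M3 S880
G1 X81.41 Y107.76 F791
G1 X63.62 Y115.13
G1 X45.83 Y107.76
G1 X38.46 Y89.97
G1 X45.83 Y72.18
G1 X63.62 Y64.81
G1 X81.41 Y72.18
G1 X88.78 Y89.97
M5

1 u = 1 mm; y_m = 134.20 − y.

[1] `<path>` closed polygon, #000000→cut S880 F791: (69.66,123.16) → (190.85,41.63) → (274.94,61.26) → (231.60,96.84) → (288.79,98.71) → (69.66,123.16) (closed)

[2] `<polyline>` open polyline, #000000→cut S880 F791: (179.70,117.30) → (282.88,55.43) → (165.00,73.68) → (261.04,79.09)

[3] `<path>` regular polygon, #ff00ff→engrave S390 F3126: (127.71,102.63) → (125.21,117.17) → (139.75,119.67) → (142.25,105.13) → (127.71,102.63) (closed)

[4] `<circle>` circle, #000000→cut S880 F791: (88.78,89.97) → (81.41,107.76) → (63.62,115.13) → (45.83,107.76) → (38.46,89.97) → (45.83,72.18) → (63.62,64.81) → (81.41,72.18) → (88.78,89.97) (closed)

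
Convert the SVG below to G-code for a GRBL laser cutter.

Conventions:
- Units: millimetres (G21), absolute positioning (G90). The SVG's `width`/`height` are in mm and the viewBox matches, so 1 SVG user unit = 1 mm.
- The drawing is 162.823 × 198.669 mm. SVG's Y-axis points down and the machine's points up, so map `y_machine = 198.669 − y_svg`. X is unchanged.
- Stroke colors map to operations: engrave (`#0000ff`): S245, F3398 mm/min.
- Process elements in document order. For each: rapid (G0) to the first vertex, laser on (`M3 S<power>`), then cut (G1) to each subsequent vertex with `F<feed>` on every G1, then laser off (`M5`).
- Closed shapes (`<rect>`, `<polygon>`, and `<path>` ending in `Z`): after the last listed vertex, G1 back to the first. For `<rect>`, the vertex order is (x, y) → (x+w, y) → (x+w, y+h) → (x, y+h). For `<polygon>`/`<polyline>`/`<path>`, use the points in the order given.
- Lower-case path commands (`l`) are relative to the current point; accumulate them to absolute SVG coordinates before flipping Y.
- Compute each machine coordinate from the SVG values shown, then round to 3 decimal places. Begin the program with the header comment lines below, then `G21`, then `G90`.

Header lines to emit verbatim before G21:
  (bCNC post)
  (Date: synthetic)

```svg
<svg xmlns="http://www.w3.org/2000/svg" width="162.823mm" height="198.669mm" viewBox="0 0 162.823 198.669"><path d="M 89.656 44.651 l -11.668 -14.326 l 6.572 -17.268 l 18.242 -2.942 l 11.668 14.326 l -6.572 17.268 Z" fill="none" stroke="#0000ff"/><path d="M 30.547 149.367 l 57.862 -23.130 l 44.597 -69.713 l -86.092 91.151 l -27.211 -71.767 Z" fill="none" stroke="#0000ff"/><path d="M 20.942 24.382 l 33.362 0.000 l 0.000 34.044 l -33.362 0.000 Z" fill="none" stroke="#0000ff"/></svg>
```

Since the viewBox matches the mm dimensions, user units are millimetres directly. The only transform is the Y-flip y_m = 198.669 − y_svg.

Shape 1 is a regular polygon drawn with `<path>`. Its stroke #0000ff means engrave at S245, F3398. After flipping Y the toolpath is (89.656,154.018) → (77.988,168.344) → (84.560,185.612) → (102.802,188.554) → (114.470,174.228) → (107.898,156.960) → (89.656,154.018), returning to the start.

Shape 2 is a closed polygon drawn with `<path>`. Its stroke #0000ff means engrave at S245, F3398. After flipping Y the toolpath is (30.547,49.302) → (88.409,72.432) → (133.006,142.145) → (46.914,50.994) → (19.703,122.761) → (30.547,49.302), returning to the start.

Shape 3 is a rectangle drawn with `<path>`. Its stroke #0000ff means engrave at S245, F3398. After flipping Y the toolpath is (20.942,174.287) → (54.304,174.287) → (54.304,140.243) → (20.942,140.243) → (20.942,174.287), returning to the start.

(bCNC post)
(Date: synthetic)
G21
G90
G0 X89.656 Y154.018
M3 S245
G1 X77.988 Y168.344 F3398
G1 X84.560 Y185.612 F3398
G1 X102.802 Y188.554 F3398
G1 X114.470 Y174.228 F3398
G1 X107.898 Y156.960 F3398
G1 X89.656 Y154.018 F3398
M5
G0 X30.547 Y49.302
M3 S245
G1 X88.409 Y72.432 F3398
G1 X133.006 Y142.145 F3398
G1 X46.914 Y50.994 F3398
G1 X19.703 Y122.761 F3398
G1 X30.547 Y49.302 F3398
M5
G0 X20.942 Y174.287
M3 S245
G1 X54.304 Y174.287 F3398
G1 X54.304 Y140.243 F3398
G1 X20.942 Y140.243 F3398
G1 X20.942 Y174.287 F3398
M5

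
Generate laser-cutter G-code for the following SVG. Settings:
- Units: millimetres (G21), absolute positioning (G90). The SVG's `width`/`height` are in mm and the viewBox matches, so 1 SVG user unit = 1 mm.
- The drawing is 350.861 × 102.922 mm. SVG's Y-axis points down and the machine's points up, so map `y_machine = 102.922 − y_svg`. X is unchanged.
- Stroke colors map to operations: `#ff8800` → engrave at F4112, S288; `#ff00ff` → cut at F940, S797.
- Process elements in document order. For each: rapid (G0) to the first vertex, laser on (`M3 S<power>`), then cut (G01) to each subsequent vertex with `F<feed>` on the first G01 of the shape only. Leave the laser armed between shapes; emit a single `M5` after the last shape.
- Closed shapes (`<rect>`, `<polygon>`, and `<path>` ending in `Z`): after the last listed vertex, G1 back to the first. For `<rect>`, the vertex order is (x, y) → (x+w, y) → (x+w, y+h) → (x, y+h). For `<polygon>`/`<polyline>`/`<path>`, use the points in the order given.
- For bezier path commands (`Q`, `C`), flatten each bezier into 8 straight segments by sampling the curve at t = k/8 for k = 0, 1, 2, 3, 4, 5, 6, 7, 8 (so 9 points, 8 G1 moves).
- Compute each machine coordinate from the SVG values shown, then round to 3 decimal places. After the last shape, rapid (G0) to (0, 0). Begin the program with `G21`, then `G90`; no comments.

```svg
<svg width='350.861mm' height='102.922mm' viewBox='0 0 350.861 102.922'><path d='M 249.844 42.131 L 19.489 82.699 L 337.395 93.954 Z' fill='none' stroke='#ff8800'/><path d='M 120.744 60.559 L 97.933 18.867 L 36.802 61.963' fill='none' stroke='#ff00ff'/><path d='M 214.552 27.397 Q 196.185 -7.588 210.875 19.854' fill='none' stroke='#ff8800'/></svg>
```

G21
G90
G0 X249.844 Y60.791
M3 S288
G01 X19.489 Y20.223 F4112
G01 X337.395 Y8.968
G01 X249.844 Y60.791
G0 X120.744 Y42.363
M3 S797
G01 X97.933 Y84.055 F940
G01 X36.802 Y40.959
G0 X214.552 Y75.525
M3 S288
G01 X210.477 Y83.296 F4112
G01 X207.435 Y89.116
G01 X205.425 Y92.985
G01 X204.449 Y94.903
G01 X204.506 Y94.871
G01 X205.596 Y92.887
G01 X207.719 Y88.953
G01 X210.875 Y83.068
M5
G0 X0.000 Y0.000

Since the viewBox matches the mm dimensions, user units are millimetres directly. The only transform is the Y-flip y_m = 102.922 − y_svg.

Shape 1 is a closed polygon drawn with `<path>`. Its stroke #ff8800 means engrave at S288, F4112. After flipping Y the toolpath is (249.844,60.791) → (19.489,20.223) → (337.395,8.968) → (249.844,60.791), returning to the start.

Shape 2 is a open polyline drawn with `<path>`. Its stroke #ff00ff means cut at S797, F940. After flipping Y the toolpath is (120.744,42.363) → (97.933,84.055) → (36.802,40.959).

Shape 3 is a quadratic bezier drawn with `<path>`. Its stroke #ff8800 means engrave at S288, F4112. After flipping Y the toolpath is (214.552,75.525) → (210.477,83.296) → (207.435,89.116) → (205.425,92.985) → (204.449,94.903) → (204.506,94.871) → (205.596,92.887) → (207.719,88.953) → (210.875,83.068).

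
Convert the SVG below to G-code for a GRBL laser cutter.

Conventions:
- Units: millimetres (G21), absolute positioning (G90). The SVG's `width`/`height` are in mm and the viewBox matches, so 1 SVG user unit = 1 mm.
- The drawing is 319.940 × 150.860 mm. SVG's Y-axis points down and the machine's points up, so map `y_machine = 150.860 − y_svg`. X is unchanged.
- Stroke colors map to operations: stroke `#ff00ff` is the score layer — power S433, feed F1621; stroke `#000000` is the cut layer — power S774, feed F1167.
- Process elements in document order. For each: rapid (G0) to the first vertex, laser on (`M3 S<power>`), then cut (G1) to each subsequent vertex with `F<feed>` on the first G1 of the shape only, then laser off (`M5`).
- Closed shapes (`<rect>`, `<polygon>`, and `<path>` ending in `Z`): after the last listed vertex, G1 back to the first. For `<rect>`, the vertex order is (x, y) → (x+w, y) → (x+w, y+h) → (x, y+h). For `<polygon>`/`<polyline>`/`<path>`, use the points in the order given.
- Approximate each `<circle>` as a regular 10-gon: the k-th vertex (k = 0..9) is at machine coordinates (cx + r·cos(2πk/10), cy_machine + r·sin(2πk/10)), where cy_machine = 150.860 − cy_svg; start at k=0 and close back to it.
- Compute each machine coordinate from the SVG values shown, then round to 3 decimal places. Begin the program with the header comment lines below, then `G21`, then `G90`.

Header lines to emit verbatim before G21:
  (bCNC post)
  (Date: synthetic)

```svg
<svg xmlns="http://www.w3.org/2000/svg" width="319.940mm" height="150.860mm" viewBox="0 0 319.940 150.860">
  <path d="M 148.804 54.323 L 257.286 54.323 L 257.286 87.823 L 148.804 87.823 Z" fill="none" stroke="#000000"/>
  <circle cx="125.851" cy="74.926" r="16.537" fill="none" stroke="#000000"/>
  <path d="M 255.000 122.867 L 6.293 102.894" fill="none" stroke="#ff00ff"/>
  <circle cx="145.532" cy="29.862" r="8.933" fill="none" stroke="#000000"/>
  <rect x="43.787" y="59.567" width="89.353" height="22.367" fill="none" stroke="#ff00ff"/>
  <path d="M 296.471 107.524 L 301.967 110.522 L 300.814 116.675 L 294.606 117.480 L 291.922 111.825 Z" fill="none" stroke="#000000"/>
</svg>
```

(bCNC post)
(Date: synthetic)
G21
G90
G0 X148.804 Y96.537
M3 S774
G1 X257.286 Y96.537 F1167
G1 X257.286 Y63.037
G1 X148.804 Y63.037
G1 X148.804 Y96.537
M5
G0 X142.388 Y75.934
M3 S774
G1 X139.230 Y85.654 F1167
G1 X130.961 Y91.662
G1 X120.741 Y91.662
G1 X112.472 Y85.654
G1 X109.314 Y75.934
G1 X112.472 Y66.214
G1 X120.741 Y60.206
G1 X130.961 Y60.206
G1 X139.230 Y66.214
G1 X142.388 Y75.934
M5
G0 X255.000 Y27.993
M3 S433
G1 X6.293 Y47.966 F1621
M5
G0 X154.465 Y120.998
M3 S774
G1 X152.759 Y126.249 F1167
G1 X148.292 Y129.494
G1 X142.772 Y129.494
G1 X138.305 Y126.249
G1 X136.599 Y120.998
G1 X138.305 Y115.747
G1 X142.772 Y112.502
G1 X148.292 Y112.502
G1 X152.759 Y115.747
G1 X154.465 Y120.998
M5
G0 X43.787 Y91.293
M3 S433
G1 X133.140 Y91.293 F1621
G1 X133.140 Y68.926
G1 X43.787 Y68.926
G1 X43.787 Y91.293
M5
G0 X296.471 Y43.336
M3 S774
G1 X301.967 Y40.338 F1167
G1 X300.814 Y34.185
G1 X294.606 Y33.380
G1 X291.922 Y39.035
G1 X296.471 Y43.336
M5

Since the viewBox matches the mm dimensions, user units are millimetres directly. The only transform is the Y-flip y_m = 150.860 − y_svg.

Shape 1 is a rectangle drawn with `<path>`. Its stroke #000000 means cut at S774, F1167. After flipping Y the toolpath is (148.804,96.537) → (257.286,96.537) → (257.286,63.037) → (148.804,63.037) → (148.804,96.537), returning to the start.

Shape 2 is a circle drawn with `<circle>`. Its stroke #000000 means cut at S774, F1167. After flipping Y the toolpath is (142.388,75.934) → (139.230,85.654) → (130.961,91.662) → (120.741,91.662) → (112.472,85.654) → (109.314,75.934) → (112.472,66.214) → (120.741,60.206) → (130.961,60.206) → (139.230,66.214) → (142.388,75.934), returning to the start.

Shape 3 is a line segment drawn with `<path>`. Its stroke #ff00ff means score at S433, F1621. After flipping Y the toolpath is (255.000,27.993) → (6.293,47.966).

Shape 4 is a circle drawn with `<circle>`. Its stroke #000000 means cut at S774, F1167. After flipping Y the toolpath is (154.465,120.998) → (152.759,126.249) → (148.292,129.494) → (142.772,129.494) → (138.305,126.249) → (136.599,120.998) → (138.305,115.747) → (142.772,112.502) → (148.292,112.502) → (152.759,115.747) → (154.465,120.998), returning to the start.

Shape 5 is a rectangle drawn with `<rect>`. Its stroke #ff00ff means score at S433, F1621. After flipping Y the toolpath is (43.787,91.293) → (133.140,91.293) → (133.140,68.926) → (43.787,68.926) → (43.787,91.293), returning to the start.

Shape 6 is a regular polygon drawn with `<path>`. Its stroke #000000 means cut at S774, F1167. After flipping Y the toolpath is (296.471,43.336) → (301.967,40.338) → (300.814,34.185) → (294.606,33.380) → (291.922,39.035) → (296.471,43.336), returning to the start.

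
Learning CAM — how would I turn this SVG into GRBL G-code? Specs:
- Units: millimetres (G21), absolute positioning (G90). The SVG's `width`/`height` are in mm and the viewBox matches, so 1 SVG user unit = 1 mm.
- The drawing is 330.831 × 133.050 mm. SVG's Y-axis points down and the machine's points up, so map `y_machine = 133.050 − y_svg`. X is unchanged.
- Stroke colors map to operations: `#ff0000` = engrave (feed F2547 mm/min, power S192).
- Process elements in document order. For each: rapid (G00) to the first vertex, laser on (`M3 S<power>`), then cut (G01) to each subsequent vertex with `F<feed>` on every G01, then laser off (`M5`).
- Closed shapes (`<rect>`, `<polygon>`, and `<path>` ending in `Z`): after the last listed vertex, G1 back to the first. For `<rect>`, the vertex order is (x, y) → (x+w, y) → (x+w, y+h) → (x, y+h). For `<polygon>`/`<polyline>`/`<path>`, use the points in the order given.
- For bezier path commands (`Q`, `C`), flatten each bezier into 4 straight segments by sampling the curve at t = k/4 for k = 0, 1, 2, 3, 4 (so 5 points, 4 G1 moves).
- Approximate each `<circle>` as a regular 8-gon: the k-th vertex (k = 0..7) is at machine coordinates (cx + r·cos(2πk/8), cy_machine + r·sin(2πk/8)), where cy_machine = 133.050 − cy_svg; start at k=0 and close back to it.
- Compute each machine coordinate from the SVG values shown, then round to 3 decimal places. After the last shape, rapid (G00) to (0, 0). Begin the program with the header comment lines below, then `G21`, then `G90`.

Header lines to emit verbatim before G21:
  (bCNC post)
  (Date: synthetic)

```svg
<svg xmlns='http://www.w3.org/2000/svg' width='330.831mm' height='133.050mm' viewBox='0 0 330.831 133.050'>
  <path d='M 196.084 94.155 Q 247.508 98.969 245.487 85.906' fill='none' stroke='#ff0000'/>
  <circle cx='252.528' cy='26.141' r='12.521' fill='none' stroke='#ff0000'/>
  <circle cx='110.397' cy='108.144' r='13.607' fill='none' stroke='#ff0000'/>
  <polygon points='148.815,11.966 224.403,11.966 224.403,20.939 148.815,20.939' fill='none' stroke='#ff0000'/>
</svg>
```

(bCNC post)
(Date: synthetic)
G21
G90
G00 X196.084 Y38.895
M3 S192
G01 X218.456 Y37.605 F2547
G01 X234.147 Y38.550 F2547
G01 X243.157 Y41.730 F2547
G01 X245.487 Y47.144 F2547
M5
G00 X265.049 Y106.909
M3 S192
G01 X261.382 Y115.763 F2547
G01 X252.528 Y119.430 F2547
G01 X243.674 Y115.763 F2547
G01 X240.007 Y106.909 F2547
G01 X243.674 Y98.055 F2547
G01 X252.528 Y94.388 F2547
G01 X261.382 Y98.055 F2547
G01 X265.049 Y106.909 F2547
M5
G00 X124.004 Y24.906
M3 S192
G01 X120.019 Y34.528 F2547
G01 X110.397 Y38.513 F2547
G01 X100.775 Y34.528 F2547
G01 X96.790 Y24.906 F2547
G01 X100.775 Y15.284 F2547
G01 X110.397 Y11.299 F2547
G01 X120.019 Y15.284 F2547
G01 X124.004 Y24.906 F2547
M5
G00 X148.815 Y121.084
M3 S192
G01 X224.403 Y121.084 F2547
G01 X224.403 Y112.111 F2547
G01 X148.815 Y112.111 F2547
G01 X148.815 Y121.084 F2547
M5
G00 X0.000 Y0.000

viewBox `0 0 330.831 133.050` with mm width/height → 1 unit = 1 mm. Flip: y_m = 133.050 − y_svg.

**Shape 1** — `<path>` quadratic bezier, stroke `#ff0000` → engrave (S192, F2547). Control points (SVG): P0=(196.084,94.155), P1=(247.508,98.969), P2=(245.487,85.906); sampled at t=k/4. Machine vertices: (196.084,38.895) → (218.456,37.605) → (234.147,38.550) → (243.157,41.730) → (245.487,47.144). Open path.

**Shape 2** — `<circle>` circle, stroke `#ff0000` → engrave (S192, F2547). Machine vertices: (265.049,106.909) → (261.382,115.763) → (252.528,119.430) → (243.674,115.763) → (240.007,106.909) → (243.674,98.055) → (252.528,94.388) → (261.382,98.055) → (265.049,106.909). Closed: final G1 returns to the first vertex.

**Shape 3** — `<circle>` circle, stroke `#ff0000` → engrave (S192, F2547). Machine vertices: (124.004,24.906) → (120.019,34.528) → (110.397,38.513) → (100.775,34.528) → (96.790,24.906) → (100.775,15.284) → (110.397,11.299) → (120.019,15.284) → (124.004,24.906). Closed: final G1 returns to the first vertex.

**Shape 4** — `<polygon>` rectangle, stroke `#ff0000` → engrave (S192, F2547). Machine vertices: (148.815,121.084) → (224.403,121.084) → (224.403,112.111) → (148.815,112.111) → (148.815,121.084). Closed: final G1 returns to the first vertex.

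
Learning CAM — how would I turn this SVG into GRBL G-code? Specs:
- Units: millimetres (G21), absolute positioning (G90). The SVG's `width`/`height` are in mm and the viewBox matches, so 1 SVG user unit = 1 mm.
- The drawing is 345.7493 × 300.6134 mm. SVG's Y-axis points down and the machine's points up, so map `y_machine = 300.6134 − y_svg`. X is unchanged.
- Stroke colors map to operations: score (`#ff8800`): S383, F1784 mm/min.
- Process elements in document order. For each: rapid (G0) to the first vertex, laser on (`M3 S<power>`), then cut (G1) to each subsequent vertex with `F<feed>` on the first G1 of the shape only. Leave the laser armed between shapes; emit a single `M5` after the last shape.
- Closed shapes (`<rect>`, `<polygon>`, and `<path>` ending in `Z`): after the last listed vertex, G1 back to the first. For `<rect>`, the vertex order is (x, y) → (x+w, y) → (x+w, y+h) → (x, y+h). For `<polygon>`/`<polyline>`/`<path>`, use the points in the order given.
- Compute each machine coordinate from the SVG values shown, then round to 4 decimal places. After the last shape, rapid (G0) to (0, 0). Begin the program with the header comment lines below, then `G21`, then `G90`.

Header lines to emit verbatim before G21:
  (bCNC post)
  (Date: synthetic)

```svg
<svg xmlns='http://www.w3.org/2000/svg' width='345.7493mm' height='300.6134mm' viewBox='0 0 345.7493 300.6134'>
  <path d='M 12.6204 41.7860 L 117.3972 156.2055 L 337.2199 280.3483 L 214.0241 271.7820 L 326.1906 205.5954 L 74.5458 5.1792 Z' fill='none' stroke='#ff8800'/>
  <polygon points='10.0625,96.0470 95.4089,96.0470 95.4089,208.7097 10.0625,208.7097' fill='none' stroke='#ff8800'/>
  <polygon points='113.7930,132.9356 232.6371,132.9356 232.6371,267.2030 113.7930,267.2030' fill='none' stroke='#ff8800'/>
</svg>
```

1 u = 1 mm; y_m = 300.6134 − y.

[1] `<path>` closed polygon, #ff8800→score S383 F1784: (12.6204,258.8274) → (117.3972,144.4079) → (337.2199,20.2651) → (214.0241,28.8314) → (326.1906,95.0180) → (74.5458,295.4342) → (12.6204,258.8274) (closed)

[2] `<polygon>` rectangle, #ff8800→score S383 F1784: (10.0625,204.5664) → (95.4089,204.5664) → (95.4089,91.9037) → (10.0625,91.9037) → (10.0625,204.5664) (closed)

[3] `<polygon>` rectangle, #ff8800→score S383 F1784: (113.7930,167.6778) → (232.6371,167.6778) → (232.6371,33.4104) → (113.7930,33.4104) → (113.7930,167.6778) (closed)

(bCNC post)
(Date: synthetic)
G21
G90
G0 X12.6204 Y258.8274
M3 S383
G1 X117.3972 Y144.4079 F1784
G1 X337.2199 Y20.2651
G1 X214.0241 Y28.8314
G1 X326.1906 Y95.0180
G1 X74.5458 Y295.4342
G1 X12.6204 Y258.8274
G0 X10.0625 Y204.5664
M3 S383
G1 X95.4089 Y204.5664 F1784
G1 X95.4089 Y91.9037
G1 X10.0625 Y91.9037
G1 X10.0625 Y204.5664
G0 X113.7930 Y167.6778
M3 S383
G1 X232.6371 Y167.6778 F1784
G1 X232.6371 Y33.4104
G1 X113.7930 Y33.4104
G1 X113.7930 Y167.6778
M5
G0 X0.0000 Y0.0000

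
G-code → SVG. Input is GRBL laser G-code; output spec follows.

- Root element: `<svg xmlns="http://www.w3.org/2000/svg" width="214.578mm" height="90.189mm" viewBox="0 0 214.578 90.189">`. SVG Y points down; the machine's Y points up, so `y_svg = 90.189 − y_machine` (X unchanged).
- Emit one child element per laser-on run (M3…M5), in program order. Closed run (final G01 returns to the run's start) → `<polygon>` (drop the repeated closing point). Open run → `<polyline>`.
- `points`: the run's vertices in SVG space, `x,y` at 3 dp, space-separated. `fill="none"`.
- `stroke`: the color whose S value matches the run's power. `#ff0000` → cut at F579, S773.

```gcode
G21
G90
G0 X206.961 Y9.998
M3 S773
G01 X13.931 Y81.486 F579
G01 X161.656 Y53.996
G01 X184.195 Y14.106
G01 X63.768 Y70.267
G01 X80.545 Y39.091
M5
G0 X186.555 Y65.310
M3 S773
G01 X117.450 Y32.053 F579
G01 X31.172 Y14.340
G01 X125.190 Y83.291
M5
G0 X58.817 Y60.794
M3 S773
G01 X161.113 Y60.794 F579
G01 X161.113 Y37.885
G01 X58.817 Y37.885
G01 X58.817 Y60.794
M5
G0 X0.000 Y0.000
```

<svg xmlns="http://www.w3.org/2000/svg" width="214.578mm" height="90.189mm" viewBox="0 0 214.578 90.189">
  <polyline points="206.961,80.191 13.931,8.703 161.656,36.193 184.195,76.083 63.768,19.922 80.545,51.098" fill="none" stroke="#ff0000"/>
  <polyline points="186.555,24.879 117.450,58.136 31.172,75.849 125.190,6.898" fill="none" stroke="#ff0000"/>
  <polygon points="58.817,29.395 161.113,29.395 161.113,52.304 58.817,52.304" fill="none" stroke="#ff0000"/>
</svg>

y_svg = 90.189 − y_m. Every run uses S773, so all elements get stroke `#ff0000` (cut).

[1] open run; points: 206.961,80.191 13.931,8.703 161.656,36.193 184.195,76.083 63.768,19.922 80.545,51.098

[2] open run; points: 186.555,24.879 117.450,58.136 31.172,75.849 125.190,6.898

[3] closed run; points: 58.817,29.395 161.113,29.395 161.113,52.304 58.817,52.304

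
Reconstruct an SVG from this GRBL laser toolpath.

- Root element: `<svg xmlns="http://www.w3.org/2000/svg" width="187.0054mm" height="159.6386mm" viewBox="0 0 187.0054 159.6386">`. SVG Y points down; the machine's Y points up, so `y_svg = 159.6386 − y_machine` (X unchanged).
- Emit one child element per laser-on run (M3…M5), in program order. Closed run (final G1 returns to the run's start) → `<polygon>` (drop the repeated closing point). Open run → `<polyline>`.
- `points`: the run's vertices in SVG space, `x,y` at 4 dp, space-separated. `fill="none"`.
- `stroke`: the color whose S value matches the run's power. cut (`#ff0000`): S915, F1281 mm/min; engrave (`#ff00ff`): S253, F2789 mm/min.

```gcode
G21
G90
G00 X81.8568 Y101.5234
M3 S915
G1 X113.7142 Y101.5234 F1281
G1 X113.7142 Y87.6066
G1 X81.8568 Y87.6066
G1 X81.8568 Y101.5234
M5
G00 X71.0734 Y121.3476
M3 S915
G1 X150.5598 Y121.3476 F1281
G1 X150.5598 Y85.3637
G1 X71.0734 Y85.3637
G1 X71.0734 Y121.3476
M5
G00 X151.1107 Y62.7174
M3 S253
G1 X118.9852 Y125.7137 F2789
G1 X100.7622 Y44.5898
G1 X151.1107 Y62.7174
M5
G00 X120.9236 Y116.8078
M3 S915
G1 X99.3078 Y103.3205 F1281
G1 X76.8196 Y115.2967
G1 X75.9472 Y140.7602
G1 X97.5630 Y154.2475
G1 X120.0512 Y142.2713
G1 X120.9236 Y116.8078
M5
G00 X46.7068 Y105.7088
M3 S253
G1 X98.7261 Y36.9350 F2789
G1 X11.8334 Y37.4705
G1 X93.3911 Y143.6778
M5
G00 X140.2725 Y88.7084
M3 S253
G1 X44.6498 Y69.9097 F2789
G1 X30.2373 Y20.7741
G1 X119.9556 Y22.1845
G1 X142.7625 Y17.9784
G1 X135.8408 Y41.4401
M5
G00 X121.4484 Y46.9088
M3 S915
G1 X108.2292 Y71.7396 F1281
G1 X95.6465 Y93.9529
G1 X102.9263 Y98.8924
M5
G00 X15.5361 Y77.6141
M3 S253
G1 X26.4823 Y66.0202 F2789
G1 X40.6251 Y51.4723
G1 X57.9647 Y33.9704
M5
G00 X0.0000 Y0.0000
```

<svg xmlns="http://www.w3.org/2000/svg" width="187.0054mm" height="159.6386mm" viewBox="0 0 187.0054 159.6386">
  <polygon points="81.8568,58.1152 113.7142,58.1152 113.7142,72.0320 81.8568,72.0320" fill="none" stroke="#ff0000"/>
  <polygon points="71.0734,38.2910 150.5598,38.2910 150.5598,74.2749 71.0734,74.2749" fill="none" stroke="#ff0000"/>
  <polygon points="151.1107,96.9212 118.9852,33.9249 100.7622,115.0488" fill="none" stroke="#ff00ff"/>
  <polygon points="120.9236,42.8308 99.3078,56.3181 76.8196,44.3419 75.9472,18.8784 97.5630,5.3911 120.0512,17.3673" fill="none" stroke="#ff0000"/>
  <polyline points="46.7068,53.9298 98.7261,122.7036 11.8334,122.1681 93.3911,15.9608" fill="none" stroke="#ff00ff"/>
  <polyline points="140.2725,70.9302 44.6498,89.7289 30.2373,138.8645 119.9556,137.4541 142.7625,141.6602 135.8408,118.1985" fill="none" stroke="#ff00ff"/>
  <polyline points="121.4484,112.7298 108.2292,87.8990 95.6465,65.6857 102.9263,60.7462" fill="none" stroke="#ff0000"/>
  <polyline points="15.5361,82.0245 26.4823,93.6184 40.6251,108.1663 57.9647,125.6682" fill="none" stroke="#ff00ff"/>
</svg>

Each laser-on run becomes one SVG element. Flip Y back into SVG space with y_svg = 159.6386 − y_machine.

Run 1: the run's S915 means `#ff0000` (cut). The run returns to its start, so emit a `<polygon>` with points (Y-flipped): 81.8568,58.1152 113.7142,58.1152 113.7142,72.0320 81.8568,72.0320.

Run 2: the run's S915 means `#ff0000` (cut). The run returns to its start, so emit a `<polygon>` with points (Y-flipped): 71.0734,38.2910 150.5598,38.2910 150.5598,74.2749 71.0734,74.2749.

Run 3: power S253 maps to stroke `#ff00ff` (engrave). The run returns to its start, so emit a `<polygon>` with points (Y-flipped): 151.1107,96.9212 118.9852,33.9249 100.7622,115.0488.

Run 4: power S915 maps to stroke `#ff0000` (cut). The run returns to its start, so emit a `<polygon>` with points (Y-flipped): 120.9236,42.8308 99.3078,56.3181 76.8196,44.3419 75.9472,18.8784 97.5630,5.3911 120.0512,17.3673.

Run 5: the run's S253 means `#ff00ff` (engrave). The run is open, so emit a `<polyline>` with points (Y-flipped): 46.7068,53.9298 98.7261,122.7036 11.8334,122.1681 93.3911,15.9608.

Run 6: the run's S253 means `#ff00ff` (engrave). The run is open, so emit a `<polyline>` with points (Y-flipped): 140.2725,70.9302 44.6498,89.7289 30.2373,138.8645 119.9556,137.4541 142.7625,141.6602 135.8408,118.1985.

Run 7: power S915 maps to stroke `#ff0000` (cut). The run is open, so emit a `<polyline>` with points (Y-flipped): 121.4484,112.7298 108.2292,87.8990 95.6465,65.6857 102.9263,60.7462.

Run 8: S253 ⇒ engrave layer `#ff00ff`. The run is open, so emit a `<polyline>` with points (Y-flipped): 15.5361,82.0245 26.4823,93.6184 40.6251,108.1663 57.9647,125.6682.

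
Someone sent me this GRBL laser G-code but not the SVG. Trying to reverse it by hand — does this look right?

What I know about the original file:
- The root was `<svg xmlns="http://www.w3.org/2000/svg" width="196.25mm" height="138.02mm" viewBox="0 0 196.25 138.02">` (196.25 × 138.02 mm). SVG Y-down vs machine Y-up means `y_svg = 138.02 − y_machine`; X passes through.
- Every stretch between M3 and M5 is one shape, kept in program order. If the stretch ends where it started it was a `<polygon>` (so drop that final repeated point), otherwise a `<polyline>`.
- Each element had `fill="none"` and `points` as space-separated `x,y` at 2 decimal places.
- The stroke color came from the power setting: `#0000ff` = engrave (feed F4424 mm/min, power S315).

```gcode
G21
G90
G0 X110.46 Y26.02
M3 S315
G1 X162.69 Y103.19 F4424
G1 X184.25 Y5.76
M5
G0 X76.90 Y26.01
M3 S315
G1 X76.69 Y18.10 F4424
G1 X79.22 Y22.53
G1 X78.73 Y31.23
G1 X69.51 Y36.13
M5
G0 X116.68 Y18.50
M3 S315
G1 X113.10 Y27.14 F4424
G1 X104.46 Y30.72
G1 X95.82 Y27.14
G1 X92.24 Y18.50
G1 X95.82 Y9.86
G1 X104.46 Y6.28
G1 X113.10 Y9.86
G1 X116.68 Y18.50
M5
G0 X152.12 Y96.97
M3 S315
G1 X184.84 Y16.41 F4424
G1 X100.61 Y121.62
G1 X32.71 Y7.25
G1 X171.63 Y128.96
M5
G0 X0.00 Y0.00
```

Each laser-on run becomes one SVG element. Flip Y back into SVG space with y_svg = 138.02 − y_machine. Every run uses S315, so all elements get stroke `#0000ff` (engrave).

Run 1: The run is open, so emit a `<polyline>` with points (Y-flipped): 110.46,112.00 162.69,34.83 184.25,132.26.

Run 2: The run is open, so emit a `<polyline>` with points (Y-flipped): 76.90,112.01 76.69,119.92 79.22,115.49 78.73,106.79 69.51,101.89.

Run 3: The run returns to its start, so emit a `<polygon>` with points (Y-flipped): 116.68,119.52 113.10,110.88 104.46,107.30 95.82,110.88 92.24,119.52 95.82,128.16 104.46,131.74 113.10,128.16.

Run 4: The run is open, so emit a `<polyline>` with points (Y-flipped): 152.12,41.05 184.84,121.61 100.61,16.40 32.71,130.77 171.63,9.06.

<svg xmlns="http://www.w3.org/2000/svg" width="196.25mm" height="138.02mm" viewBox="0 0 196.25 138.02">
  <polyline points="110.46,112.00 162.69,34.83 184.25,132.26" fill="none" stroke="#0000ff"/>
  <polyline points="76.90,112.01 76.69,119.92 79.22,115.49 78.73,106.79 69.51,101.89" fill="none" stroke="#0000ff"/>
  <polygon points="116.68,119.52 113.10,110.88 104.46,107.30 95.82,110.88 92.24,119.52 95.82,128.16 104.46,131.74 113.10,128.16" fill="none" stroke="#0000ff"/>
  <polyline points="152.12,41.05 184.84,121.61 100.61,16.40 32.71,130.77 171.63,9.06" fill="none" stroke="#0000ff"/>
</svg>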